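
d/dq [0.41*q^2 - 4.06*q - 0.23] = 0.82*q - 4.06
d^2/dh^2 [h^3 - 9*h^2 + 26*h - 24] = 6*h - 18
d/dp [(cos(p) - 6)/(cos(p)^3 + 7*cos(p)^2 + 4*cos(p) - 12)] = (-165*cos(p) - 11*cos(2*p) + cos(3*p) - 35)*sin(p)/(2*(cos(p)^3 + 7*cos(p)^2 + 4*cos(p) - 12)^2)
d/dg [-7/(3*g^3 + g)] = 7*(9*g^2 + 1)/(g^2*(3*g^2 + 1)^2)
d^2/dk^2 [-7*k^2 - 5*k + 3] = -14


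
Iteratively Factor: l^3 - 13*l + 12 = (l - 3)*(l^2 + 3*l - 4) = (l - 3)*(l - 1)*(l + 4)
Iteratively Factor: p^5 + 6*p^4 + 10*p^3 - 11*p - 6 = (p + 2)*(p^4 + 4*p^3 + 2*p^2 - 4*p - 3) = (p + 1)*(p + 2)*(p^3 + 3*p^2 - p - 3) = (p + 1)*(p + 2)*(p + 3)*(p^2 - 1) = (p + 1)^2*(p + 2)*(p + 3)*(p - 1)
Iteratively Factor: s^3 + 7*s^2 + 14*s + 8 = (s + 2)*(s^2 + 5*s + 4) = (s + 1)*(s + 2)*(s + 4)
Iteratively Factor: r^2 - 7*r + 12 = (r - 3)*(r - 4)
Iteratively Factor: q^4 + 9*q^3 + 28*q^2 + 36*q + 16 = (q + 2)*(q^3 + 7*q^2 + 14*q + 8) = (q + 2)*(q + 4)*(q^2 + 3*q + 2) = (q + 2)^2*(q + 4)*(q + 1)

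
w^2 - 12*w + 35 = (w - 7)*(w - 5)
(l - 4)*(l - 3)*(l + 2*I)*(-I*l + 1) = -I*l^4 + 3*l^3 + 7*I*l^3 - 21*l^2 - 10*I*l^2 + 36*l - 14*I*l + 24*I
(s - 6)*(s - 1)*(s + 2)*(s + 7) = s^4 + 2*s^3 - 43*s^2 - 44*s + 84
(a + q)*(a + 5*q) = a^2 + 6*a*q + 5*q^2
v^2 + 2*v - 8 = (v - 2)*(v + 4)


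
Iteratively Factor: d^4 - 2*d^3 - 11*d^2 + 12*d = (d - 4)*(d^3 + 2*d^2 - 3*d) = d*(d - 4)*(d^2 + 2*d - 3) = d*(d - 4)*(d - 1)*(d + 3)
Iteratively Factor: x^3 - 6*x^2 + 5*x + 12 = (x + 1)*(x^2 - 7*x + 12) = (x - 3)*(x + 1)*(x - 4)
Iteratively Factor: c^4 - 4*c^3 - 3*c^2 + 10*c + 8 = (c + 1)*(c^3 - 5*c^2 + 2*c + 8) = (c - 4)*(c + 1)*(c^2 - c - 2) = (c - 4)*(c + 1)^2*(c - 2)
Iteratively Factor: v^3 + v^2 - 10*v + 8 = (v - 1)*(v^2 + 2*v - 8) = (v - 1)*(v + 4)*(v - 2)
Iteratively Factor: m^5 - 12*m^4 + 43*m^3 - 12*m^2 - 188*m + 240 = (m - 5)*(m^4 - 7*m^3 + 8*m^2 + 28*m - 48) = (m - 5)*(m - 4)*(m^3 - 3*m^2 - 4*m + 12) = (m - 5)*(m - 4)*(m - 3)*(m^2 - 4) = (m - 5)*(m - 4)*(m - 3)*(m + 2)*(m - 2)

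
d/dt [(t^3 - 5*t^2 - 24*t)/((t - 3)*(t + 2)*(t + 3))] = (7*t^2 - 12*t + 48)/(t^4 - 2*t^3 - 11*t^2 + 12*t + 36)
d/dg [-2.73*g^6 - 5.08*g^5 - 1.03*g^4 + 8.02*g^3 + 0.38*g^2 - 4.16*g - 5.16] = -16.38*g^5 - 25.4*g^4 - 4.12*g^3 + 24.06*g^2 + 0.76*g - 4.16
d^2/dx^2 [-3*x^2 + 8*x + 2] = -6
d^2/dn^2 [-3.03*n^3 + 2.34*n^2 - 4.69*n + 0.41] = 4.68 - 18.18*n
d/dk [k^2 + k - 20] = 2*k + 1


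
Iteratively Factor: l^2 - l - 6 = (l + 2)*(l - 3)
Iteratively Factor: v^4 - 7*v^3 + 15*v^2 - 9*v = (v)*(v^3 - 7*v^2 + 15*v - 9) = v*(v - 3)*(v^2 - 4*v + 3) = v*(v - 3)*(v - 1)*(v - 3)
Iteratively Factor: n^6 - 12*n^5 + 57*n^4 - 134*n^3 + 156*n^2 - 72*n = (n)*(n^5 - 12*n^4 + 57*n^3 - 134*n^2 + 156*n - 72) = n*(n - 2)*(n^4 - 10*n^3 + 37*n^2 - 60*n + 36) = n*(n - 3)*(n - 2)*(n^3 - 7*n^2 + 16*n - 12) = n*(n - 3)*(n - 2)^2*(n^2 - 5*n + 6) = n*(n - 3)*(n - 2)^3*(n - 3)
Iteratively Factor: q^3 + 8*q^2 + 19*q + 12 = (q + 4)*(q^2 + 4*q + 3) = (q + 1)*(q + 4)*(q + 3)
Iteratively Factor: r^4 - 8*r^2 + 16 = (r - 2)*(r^3 + 2*r^2 - 4*r - 8) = (r - 2)*(r + 2)*(r^2 - 4) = (r - 2)^2*(r + 2)*(r + 2)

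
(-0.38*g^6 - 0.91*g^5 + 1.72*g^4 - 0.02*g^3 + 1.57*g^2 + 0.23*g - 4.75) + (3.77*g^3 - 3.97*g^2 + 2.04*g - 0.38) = -0.38*g^6 - 0.91*g^5 + 1.72*g^4 + 3.75*g^3 - 2.4*g^2 + 2.27*g - 5.13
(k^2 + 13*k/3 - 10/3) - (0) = k^2 + 13*k/3 - 10/3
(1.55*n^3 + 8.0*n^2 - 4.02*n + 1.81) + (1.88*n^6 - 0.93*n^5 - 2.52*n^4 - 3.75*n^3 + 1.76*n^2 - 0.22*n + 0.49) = 1.88*n^6 - 0.93*n^5 - 2.52*n^4 - 2.2*n^3 + 9.76*n^2 - 4.24*n + 2.3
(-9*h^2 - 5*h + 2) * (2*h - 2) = -18*h^3 + 8*h^2 + 14*h - 4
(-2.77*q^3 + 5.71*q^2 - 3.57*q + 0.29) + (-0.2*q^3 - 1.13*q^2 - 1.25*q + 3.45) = -2.97*q^3 + 4.58*q^2 - 4.82*q + 3.74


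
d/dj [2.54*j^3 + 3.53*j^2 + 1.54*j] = 7.62*j^2 + 7.06*j + 1.54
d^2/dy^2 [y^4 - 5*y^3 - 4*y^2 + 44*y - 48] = 12*y^2 - 30*y - 8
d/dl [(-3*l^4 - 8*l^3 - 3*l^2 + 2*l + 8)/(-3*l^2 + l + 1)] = (18*l^5 + 15*l^4 - 28*l^3 - 21*l^2 + 42*l - 6)/(9*l^4 - 6*l^3 - 5*l^2 + 2*l + 1)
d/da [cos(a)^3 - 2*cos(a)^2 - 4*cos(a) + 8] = (-3*cos(a)^2 + 4*cos(a) + 4)*sin(a)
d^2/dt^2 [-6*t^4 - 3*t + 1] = -72*t^2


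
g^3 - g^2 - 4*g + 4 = (g - 2)*(g - 1)*(g + 2)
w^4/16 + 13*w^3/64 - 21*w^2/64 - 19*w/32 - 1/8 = (w/4 + 1/4)*(w/4 + 1)*(w - 2)*(w + 1/4)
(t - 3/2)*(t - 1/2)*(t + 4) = t^3 + 2*t^2 - 29*t/4 + 3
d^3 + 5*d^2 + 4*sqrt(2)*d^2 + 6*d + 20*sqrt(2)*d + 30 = (d + 5)*(d + sqrt(2))*(d + 3*sqrt(2))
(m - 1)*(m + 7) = m^2 + 6*m - 7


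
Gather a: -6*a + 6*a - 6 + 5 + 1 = 0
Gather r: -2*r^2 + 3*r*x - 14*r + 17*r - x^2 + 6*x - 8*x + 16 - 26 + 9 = -2*r^2 + r*(3*x + 3) - x^2 - 2*x - 1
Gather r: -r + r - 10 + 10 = 0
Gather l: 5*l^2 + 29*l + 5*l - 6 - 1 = 5*l^2 + 34*l - 7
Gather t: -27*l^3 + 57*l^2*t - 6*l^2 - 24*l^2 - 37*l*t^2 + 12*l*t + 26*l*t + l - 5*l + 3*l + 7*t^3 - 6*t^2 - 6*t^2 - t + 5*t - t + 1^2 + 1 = -27*l^3 - 30*l^2 - l + 7*t^3 + t^2*(-37*l - 12) + t*(57*l^2 + 38*l + 3) + 2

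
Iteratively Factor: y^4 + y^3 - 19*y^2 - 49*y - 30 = (y + 2)*(y^3 - y^2 - 17*y - 15) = (y + 1)*(y + 2)*(y^2 - 2*y - 15) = (y - 5)*(y + 1)*(y + 2)*(y + 3)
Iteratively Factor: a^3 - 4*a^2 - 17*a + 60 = (a - 5)*(a^2 + a - 12) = (a - 5)*(a + 4)*(a - 3)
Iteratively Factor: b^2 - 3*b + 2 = (b - 2)*(b - 1)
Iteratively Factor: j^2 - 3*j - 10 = (j + 2)*(j - 5)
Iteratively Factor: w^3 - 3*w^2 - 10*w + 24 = (w - 4)*(w^2 + w - 6) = (w - 4)*(w + 3)*(w - 2)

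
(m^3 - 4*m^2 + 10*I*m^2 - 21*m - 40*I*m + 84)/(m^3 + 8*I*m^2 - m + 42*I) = (m - 4)/(m - 2*I)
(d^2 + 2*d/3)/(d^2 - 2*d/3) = (3*d + 2)/(3*d - 2)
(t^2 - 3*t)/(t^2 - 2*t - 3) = t/(t + 1)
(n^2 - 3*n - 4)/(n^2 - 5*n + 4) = (n + 1)/(n - 1)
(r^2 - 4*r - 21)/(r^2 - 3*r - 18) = (r - 7)/(r - 6)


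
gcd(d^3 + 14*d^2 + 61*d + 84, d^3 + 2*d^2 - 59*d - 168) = d^2 + 10*d + 21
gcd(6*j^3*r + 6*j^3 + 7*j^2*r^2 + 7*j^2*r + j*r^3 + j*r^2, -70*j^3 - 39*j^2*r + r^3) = 1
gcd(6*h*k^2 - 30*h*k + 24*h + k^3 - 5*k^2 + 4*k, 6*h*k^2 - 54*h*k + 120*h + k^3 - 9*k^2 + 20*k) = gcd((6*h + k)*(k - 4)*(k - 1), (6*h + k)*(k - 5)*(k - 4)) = 6*h*k - 24*h + k^2 - 4*k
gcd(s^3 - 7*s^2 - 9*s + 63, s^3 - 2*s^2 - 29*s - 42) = s^2 - 4*s - 21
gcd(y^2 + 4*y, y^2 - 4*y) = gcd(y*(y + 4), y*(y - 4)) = y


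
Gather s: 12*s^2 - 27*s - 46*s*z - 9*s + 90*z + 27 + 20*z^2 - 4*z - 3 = 12*s^2 + s*(-46*z - 36) + 20*z^2 + 86*z + 24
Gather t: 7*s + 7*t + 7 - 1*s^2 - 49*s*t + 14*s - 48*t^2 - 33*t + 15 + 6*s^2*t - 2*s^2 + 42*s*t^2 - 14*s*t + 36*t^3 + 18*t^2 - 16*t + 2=-3*s^2 + 21*s + 36*t^3 + t^2*(42*s - 30) + t*(6*s^2 - 63*s - 42) + 24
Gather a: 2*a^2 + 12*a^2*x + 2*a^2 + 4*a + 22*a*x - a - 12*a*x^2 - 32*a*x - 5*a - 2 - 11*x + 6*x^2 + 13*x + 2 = a^2*(12*x + 4) + a*(-12*x^2 - 10*x - 2) + 6*x^2 + 2*x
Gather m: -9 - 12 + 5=-16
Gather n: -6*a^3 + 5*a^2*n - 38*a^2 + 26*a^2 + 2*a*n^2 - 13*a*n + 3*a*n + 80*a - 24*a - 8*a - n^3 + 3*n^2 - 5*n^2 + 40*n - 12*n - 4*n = -6*a^3 - 12*a^2 + 48*a - n^3 + n^2*(2*a - 2) + n*(5*a^2 - 10*a + 24)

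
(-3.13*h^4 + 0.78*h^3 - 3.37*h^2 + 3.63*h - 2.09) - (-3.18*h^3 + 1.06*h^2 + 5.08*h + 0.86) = -3.13*h^4 + 3.96*h^3 - 4.43*h^2 - 1.45*h - 2.95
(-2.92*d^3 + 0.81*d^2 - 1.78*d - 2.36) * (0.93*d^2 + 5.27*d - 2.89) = -2.7156*d^5 - 14.6351*d^4 + 11.0521*d^3 - 13.9163*d^2 - 7.293*d + 6.8204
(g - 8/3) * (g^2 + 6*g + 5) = g^3 + 10*g^2/3 - 11*g - 40/3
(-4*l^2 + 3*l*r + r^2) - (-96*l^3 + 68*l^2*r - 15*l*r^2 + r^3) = 96*l^3 - 68*l^2*r - 4*l^2 + 15*l*r^2 + 3*l*r - r^3 + r^2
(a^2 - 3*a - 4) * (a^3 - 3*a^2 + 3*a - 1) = a^5 - 6*a^4 + 8*a^3 + 2*a^2 - 9*a + 4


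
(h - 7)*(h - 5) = h^2 - 12*h + 35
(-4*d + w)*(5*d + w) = -20*d^2 + d*w + w^2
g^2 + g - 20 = (g - 4)*(g + 5)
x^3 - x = x*(x - 1)*(x + 1)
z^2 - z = z*(z - 1)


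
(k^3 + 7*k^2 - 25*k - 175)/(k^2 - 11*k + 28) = (k^3 + 7*k^2 - 25*k - 175)/(k^2 - 11*k + 28)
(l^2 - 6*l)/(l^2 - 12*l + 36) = l/(l - 6)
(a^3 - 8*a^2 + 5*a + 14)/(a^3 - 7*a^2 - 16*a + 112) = (a^2 - a - 2)/(a^2 - 16)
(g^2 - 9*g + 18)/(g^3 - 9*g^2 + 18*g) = 1/g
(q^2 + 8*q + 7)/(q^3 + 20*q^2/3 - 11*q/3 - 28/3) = 3/(3*q - 4)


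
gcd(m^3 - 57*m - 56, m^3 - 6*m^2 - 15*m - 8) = m^2 - 7*m - 8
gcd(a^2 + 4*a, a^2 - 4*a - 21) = 1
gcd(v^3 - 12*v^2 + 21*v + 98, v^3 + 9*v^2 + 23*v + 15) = 1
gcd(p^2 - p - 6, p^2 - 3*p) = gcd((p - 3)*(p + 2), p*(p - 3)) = p - 3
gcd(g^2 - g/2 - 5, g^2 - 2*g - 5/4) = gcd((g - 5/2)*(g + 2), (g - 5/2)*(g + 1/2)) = g - 5/2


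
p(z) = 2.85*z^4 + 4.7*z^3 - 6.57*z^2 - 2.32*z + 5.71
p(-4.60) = 695.96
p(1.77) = 35.06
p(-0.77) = 2.46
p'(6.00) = 2888.84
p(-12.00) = 50063.47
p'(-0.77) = 10.95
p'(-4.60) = -753.15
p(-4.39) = 550.17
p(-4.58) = 681.01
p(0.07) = 5.52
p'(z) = 11.4*z^3 + 14.1*z^2 - 13.14*z - 2.32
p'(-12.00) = -17513.44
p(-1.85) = -8.86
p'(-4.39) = -637.39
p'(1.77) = 81.81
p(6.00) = 4464.07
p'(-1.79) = 1.00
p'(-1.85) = -1.93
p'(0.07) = -3.17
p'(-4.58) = -741.59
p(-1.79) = -8.89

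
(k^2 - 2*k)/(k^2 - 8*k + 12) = k/(k - 6)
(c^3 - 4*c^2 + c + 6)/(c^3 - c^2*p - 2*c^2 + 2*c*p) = (-c^2 + 2*c + 3)/(c*(-c + p))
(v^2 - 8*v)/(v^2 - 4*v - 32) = v/(v + 4)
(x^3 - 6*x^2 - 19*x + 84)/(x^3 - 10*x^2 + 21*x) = (x + 4)/x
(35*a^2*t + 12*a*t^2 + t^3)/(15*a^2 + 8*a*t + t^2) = t*(7*a + t)/(3*a + t)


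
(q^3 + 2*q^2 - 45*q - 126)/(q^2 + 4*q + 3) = (q^2 - q - 42)/(q + 1)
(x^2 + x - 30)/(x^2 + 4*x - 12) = (x - 5)/(x - 2)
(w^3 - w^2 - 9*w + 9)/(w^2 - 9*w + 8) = (w^2 - 9)/(w - 8)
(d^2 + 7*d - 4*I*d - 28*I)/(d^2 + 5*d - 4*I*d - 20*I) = (d + 7)/(d + 5)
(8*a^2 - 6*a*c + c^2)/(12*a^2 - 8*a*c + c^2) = (4*a - c)/(6*a - c)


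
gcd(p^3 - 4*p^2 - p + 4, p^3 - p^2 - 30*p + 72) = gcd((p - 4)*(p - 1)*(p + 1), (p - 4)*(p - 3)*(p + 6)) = p - 4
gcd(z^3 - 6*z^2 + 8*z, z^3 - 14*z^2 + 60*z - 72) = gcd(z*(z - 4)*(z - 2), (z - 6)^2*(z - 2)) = z - 2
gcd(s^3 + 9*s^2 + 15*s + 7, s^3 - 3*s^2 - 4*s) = s + 1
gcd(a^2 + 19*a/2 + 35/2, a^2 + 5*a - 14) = a + 7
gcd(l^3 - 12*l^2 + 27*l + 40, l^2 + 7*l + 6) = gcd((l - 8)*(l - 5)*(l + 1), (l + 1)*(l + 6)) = l + 1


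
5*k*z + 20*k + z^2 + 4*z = (5*k + z)*(z + 4)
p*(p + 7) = p^2 + 7*p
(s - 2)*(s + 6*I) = s^2 - 2*s + 6*I*s - 12*I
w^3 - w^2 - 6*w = w*(w - 3)*(w + 2)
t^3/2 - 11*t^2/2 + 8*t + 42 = (t/2 + 1)*(t - 7)*(t - 6)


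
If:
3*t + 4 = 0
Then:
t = -4/3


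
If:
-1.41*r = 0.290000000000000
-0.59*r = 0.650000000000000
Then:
No Solution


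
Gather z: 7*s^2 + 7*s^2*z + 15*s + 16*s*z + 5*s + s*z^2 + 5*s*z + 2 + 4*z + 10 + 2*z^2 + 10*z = 7*s^2 + 20*s + z^2*(s + 2) + z*(7*s^2 + 21*s + 14) + 12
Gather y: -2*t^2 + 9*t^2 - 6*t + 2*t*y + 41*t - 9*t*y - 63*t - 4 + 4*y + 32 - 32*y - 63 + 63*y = 7*t^2 - 28*t + y*(35 - 7*t) - 35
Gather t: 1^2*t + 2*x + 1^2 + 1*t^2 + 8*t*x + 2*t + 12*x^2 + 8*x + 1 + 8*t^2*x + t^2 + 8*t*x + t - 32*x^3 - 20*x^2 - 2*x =t^2*(8*x + 2) + t*(16*x + 4) - 32*x^3 - 8*x^2 + 8*x + 2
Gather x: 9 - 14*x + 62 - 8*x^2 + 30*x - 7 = -8*x^2 + 16*x + 64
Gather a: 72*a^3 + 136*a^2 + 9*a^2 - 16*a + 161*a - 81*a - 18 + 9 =72*a^3 + 145*a^2 + 64*a - 9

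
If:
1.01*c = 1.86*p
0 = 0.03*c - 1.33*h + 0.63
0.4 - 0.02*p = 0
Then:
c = 36.83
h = 1.30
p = 20.00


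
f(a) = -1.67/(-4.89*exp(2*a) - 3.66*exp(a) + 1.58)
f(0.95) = 0.04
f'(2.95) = -0.00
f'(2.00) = -0.01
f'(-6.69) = -0.00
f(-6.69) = -1.06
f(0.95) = 0.04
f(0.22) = 0.16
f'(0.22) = -0.29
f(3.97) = 0.00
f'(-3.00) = -0.18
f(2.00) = 0.01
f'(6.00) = 0.00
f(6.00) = 0.00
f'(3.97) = -0.00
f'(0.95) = -0.08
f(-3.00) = -1.21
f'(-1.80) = -2.06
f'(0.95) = -0.08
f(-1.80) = -1.98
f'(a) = -1.67*(9.78*exp(2*a) + 3.66*exp(a))/(-4.89*exp(2*a) - 3.66*exp(a) + 1.58)^2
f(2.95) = 0.00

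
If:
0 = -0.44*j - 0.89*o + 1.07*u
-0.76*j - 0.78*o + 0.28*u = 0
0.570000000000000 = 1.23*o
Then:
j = -0.39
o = 0.46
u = 0.22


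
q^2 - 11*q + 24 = (q - 8)*(q - 3)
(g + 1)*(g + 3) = g^2 + 4*g + 3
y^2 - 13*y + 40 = (y - 8)*(y - 5)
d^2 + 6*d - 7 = (d - 1)*(d + 7)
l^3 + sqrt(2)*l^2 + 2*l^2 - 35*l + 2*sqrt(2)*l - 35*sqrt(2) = (l - 5)*(l + 7)*(l + sqrt(2))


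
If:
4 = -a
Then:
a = -4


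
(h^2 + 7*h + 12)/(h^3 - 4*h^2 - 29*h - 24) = (h + 4)/(h^2 - 7*h - 8)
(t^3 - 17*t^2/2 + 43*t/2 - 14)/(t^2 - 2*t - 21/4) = 2*(t^2 - 5*t + 4)/(2*t + 3)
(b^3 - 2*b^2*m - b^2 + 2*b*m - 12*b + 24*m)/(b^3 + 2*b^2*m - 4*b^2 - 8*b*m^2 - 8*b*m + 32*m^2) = (b + 3)/(b + 4*m)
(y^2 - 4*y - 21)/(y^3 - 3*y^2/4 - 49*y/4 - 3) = 4*(y - 7)/(4*y^2 - 15*y - 4)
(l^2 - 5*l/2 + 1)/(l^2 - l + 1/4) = 2*(l - 2)/(2*l - 1)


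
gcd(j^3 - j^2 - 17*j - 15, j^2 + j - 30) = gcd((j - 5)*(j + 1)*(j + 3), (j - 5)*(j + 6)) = j - 5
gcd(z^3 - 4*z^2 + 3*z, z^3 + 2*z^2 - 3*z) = z^2 - z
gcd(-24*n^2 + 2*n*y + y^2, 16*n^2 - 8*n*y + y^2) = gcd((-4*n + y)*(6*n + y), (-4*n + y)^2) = -4*n + y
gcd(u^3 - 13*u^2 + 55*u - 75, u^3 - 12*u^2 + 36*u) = 1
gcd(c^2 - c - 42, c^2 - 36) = c + 6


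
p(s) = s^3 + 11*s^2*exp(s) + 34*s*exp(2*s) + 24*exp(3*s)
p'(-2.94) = 27.08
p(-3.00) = -22.32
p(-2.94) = -20.66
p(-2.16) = -5.10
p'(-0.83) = -0.89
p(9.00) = 12789256945575.97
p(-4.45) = -85.60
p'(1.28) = 5086.60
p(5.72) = 698496539.14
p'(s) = 11*s^2*exp(s) + 3*s^2 + 68*s*exp(2*s) + 22*s*exp(s) + 72*exp(3*s) + 34*exp(2*s)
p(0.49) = 153.20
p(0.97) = 698.28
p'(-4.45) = 60.77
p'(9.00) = 38349898487893.61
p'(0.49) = 515.14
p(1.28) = 1746.50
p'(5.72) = 2080388705.23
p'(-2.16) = 13.04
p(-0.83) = -0.64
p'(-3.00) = 28.23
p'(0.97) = 2103.71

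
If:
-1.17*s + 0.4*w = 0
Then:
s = 0.341880341880342*w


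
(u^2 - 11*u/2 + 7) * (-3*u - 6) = -3*u^3 + 21*u^2/2 + 12*u - 42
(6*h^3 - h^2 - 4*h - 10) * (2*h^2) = 12*h^5 - 2*h^4 - 8*h^3 - 20*h^2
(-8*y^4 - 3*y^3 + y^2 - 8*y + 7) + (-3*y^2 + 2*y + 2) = -8*y^4 - 3*y^3 - 2*y^2 - 6*y + 9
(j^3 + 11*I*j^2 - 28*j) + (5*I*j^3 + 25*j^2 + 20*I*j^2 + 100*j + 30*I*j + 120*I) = j^3 + 5*I*j^3 + 25*j^2 + 31*I*j^2 + 72*j + 30*I*j + 120*I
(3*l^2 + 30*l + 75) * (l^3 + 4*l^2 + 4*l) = 3*l^5 + 42*l^4 + 207*l^3 + 420*l^2 + 300*l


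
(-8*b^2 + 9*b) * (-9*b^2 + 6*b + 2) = 72*b^4 - 129*b^3 + 38*b^2 + 18*b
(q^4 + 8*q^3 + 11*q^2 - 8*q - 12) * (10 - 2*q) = -2*q^5 - 6*q^4 + 58*q^3 + 126*q^2 - 56*q - 120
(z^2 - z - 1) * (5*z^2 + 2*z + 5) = 5*z^4 - 3*z^3 - 2*z^2 - 7*z - 5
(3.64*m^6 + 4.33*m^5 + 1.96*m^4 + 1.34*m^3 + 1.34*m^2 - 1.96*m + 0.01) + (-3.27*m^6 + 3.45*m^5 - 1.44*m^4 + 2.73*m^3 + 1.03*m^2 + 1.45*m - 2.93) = 0.37*m^6 + 7.78*m^5 + 0.52*m^4 + 4.07*m^3 + 2.37*m^2 - 0.51*m - 2.92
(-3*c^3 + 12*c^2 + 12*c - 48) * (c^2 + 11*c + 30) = -3*c^5 - 21*c^4 + 54*c^3 + 444*c^2 - 168*c - 1440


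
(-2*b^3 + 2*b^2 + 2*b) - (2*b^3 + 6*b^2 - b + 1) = -4*b^3 - 4*b^2 + 3*b - 1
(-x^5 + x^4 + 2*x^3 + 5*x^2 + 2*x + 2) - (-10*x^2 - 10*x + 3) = -x^5 + x^4 + 2*x^3 + 15*x^2 + 12*x - 1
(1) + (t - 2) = t - 1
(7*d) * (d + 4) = 7*d^2 + 28*d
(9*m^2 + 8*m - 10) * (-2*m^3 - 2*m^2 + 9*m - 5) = -18*m^5 - 34*m^4 + 85*m^3 + 47*m^2 - 130*m + 50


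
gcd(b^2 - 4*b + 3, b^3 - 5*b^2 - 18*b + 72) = b - 3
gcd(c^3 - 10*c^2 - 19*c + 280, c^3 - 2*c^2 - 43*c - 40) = c^2 - 3*c - 40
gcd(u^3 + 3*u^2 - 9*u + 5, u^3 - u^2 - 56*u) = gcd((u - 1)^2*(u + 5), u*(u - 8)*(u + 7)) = 1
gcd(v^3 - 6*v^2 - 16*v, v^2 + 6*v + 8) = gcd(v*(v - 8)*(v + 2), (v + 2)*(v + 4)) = v + 2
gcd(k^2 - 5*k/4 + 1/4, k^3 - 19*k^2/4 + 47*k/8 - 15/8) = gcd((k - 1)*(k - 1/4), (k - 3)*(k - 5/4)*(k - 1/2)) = 1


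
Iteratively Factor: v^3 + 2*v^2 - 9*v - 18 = (v + 2)*(v^2 - 9) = (v - 3)*(v + 2)*(v + 3)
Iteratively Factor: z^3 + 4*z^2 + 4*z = (z + 2)*(z^2 + 2*z) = (z + 2)^2*(z)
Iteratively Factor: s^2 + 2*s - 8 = (s - 2)*(s + 4)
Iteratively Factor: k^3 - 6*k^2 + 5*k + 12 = (k - 4)*(k^2 - 2*k - 3) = (k - 4)*(k - 3)*(k + 1)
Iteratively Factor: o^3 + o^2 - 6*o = (o - 2)*(o^2 + 3*o) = (o - 2)*(o + 3)*(o)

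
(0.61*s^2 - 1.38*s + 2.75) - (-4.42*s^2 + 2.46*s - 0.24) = 5.03*s^2 - 3.84*s + 2.99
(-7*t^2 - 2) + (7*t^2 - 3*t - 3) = -3*t - 5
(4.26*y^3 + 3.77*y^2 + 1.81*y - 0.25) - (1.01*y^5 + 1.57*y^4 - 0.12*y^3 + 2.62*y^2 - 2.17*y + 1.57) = -1.01*y^5 - 1.57*y^4 + 4.38*y^3 + 1.15*y^2 + 3.98*y - 1.82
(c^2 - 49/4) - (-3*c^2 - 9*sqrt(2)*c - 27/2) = 4*c^2 + 9*sqrt(2)*c + 5/4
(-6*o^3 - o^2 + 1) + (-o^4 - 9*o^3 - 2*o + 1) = -o^4 - 15*o^3 - o^2 - 2*o + 2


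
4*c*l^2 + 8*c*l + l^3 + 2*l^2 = l*(4*c + l)*(l + 2)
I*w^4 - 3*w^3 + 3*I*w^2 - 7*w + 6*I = (w - I)*(w + 2*I)*(w + 3*I)*(I*w + 1)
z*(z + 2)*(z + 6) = z^3 + 8*z^2 + 12*z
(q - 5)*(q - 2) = q^2 - 7*q + 10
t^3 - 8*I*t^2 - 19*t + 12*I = (t - 4*I)*(t - 3*I)*(t - I)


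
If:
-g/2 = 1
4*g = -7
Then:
No Solution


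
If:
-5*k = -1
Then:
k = 1/5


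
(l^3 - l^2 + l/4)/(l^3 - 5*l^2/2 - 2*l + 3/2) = l*(2*l - 1)/(2*(l^2 - 2*l - 3))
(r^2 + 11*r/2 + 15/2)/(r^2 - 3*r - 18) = (r + 5/2)/(r - 6)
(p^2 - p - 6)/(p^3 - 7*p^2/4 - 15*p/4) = 4*(p + 2)/(p*(4*p + 5))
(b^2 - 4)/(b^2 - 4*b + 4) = (b + 2)/(b - 2)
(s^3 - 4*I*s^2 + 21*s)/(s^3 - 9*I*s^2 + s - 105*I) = s/(s - 5*I)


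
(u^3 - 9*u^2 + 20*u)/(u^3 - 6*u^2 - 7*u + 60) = u/(u + 3)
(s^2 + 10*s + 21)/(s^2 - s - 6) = (s^2 + 10*s + 21)/(s^2 - s - 6)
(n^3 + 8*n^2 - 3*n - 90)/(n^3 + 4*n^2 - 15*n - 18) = (n + 5)/(n + 1)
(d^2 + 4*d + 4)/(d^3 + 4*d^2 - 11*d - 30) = (d + 2)/(d^2 + 2*d - 15)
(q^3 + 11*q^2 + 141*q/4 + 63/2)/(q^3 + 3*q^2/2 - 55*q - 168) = (q + 3/2)/(q - 8)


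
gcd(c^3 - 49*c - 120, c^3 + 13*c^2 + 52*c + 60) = c + 5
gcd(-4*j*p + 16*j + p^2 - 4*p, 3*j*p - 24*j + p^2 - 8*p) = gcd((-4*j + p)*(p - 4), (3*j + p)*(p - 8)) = 1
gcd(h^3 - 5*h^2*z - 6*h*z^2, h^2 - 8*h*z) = h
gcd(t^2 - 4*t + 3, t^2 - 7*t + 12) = t - 3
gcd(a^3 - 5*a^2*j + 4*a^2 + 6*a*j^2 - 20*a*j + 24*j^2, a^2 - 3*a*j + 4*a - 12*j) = a^2 - 3*a*j + 4*a - 12*j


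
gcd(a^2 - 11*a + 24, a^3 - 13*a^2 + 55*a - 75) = a - 3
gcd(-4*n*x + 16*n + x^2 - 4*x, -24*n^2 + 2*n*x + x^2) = -4*n + x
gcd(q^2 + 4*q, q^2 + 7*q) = q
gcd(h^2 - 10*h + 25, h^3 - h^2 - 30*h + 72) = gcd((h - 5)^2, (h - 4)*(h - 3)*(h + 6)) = 1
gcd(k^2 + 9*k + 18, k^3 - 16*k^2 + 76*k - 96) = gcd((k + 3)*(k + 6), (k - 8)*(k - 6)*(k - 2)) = 1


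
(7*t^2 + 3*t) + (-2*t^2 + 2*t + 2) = 5*t^2 + 5*t + 2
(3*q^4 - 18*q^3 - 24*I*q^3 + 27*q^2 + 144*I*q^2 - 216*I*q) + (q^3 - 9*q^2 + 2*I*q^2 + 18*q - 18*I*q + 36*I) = 3*q^4 - 17*q^3 - 24*I*q^3 + 18*q^2 + 146*I*q^2 + 18*q - 234*I*q + 36*I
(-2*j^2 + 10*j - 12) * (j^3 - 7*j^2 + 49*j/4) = -2*j^5 + 24*j^4 - 213*j^3/2 + 413*j^2/2 - 147*j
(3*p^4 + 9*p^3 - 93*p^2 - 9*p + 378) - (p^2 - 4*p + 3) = 3*p^4 + 9*p^3 - 94*p^2 - 5*p + 375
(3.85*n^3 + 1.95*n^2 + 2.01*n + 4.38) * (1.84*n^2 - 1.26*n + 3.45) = 7.084*n^5 - 1.263*n^4 + 14.5239*n^3 + 12.2541*n^2 + 1.4157*n + 15.111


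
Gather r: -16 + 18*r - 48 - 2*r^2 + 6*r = -2*r^2 + 24*r - 64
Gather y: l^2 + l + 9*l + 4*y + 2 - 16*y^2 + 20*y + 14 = l^2 + 10*l - 16*y^2 + 24*y + 16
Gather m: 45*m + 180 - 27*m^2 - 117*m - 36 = -27*m^2 - 72*m + 144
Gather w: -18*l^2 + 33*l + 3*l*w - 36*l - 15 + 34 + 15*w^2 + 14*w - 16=-18*l^2 - 3*l + 15*w^2 + w*(3*l + 14) + 3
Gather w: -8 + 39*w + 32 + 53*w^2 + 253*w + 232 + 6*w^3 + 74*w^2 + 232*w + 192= 6*w^3 + 127*w^2 + 524*w + 448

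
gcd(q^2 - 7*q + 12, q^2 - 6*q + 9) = q - 3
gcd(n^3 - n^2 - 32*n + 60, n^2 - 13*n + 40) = n - 5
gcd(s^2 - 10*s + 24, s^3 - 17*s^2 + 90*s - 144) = s - 6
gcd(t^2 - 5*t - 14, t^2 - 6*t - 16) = t + 2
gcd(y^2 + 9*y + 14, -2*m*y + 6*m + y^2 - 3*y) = 1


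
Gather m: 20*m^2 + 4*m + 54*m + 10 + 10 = 20*m^2 + 58*m + 20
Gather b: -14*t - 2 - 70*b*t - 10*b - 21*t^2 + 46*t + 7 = b*(-70*t - 10) - 21*t^2 + 32*t + 5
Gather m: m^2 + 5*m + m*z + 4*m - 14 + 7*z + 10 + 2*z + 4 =m^2 + m*(z + 9) + 9*z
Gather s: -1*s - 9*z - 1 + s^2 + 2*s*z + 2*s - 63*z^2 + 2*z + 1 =s^2 + s*(2*z + 1) - 63*z^2 - 7*z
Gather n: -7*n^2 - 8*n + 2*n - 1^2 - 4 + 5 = -7*n^2 - 6*n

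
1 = 1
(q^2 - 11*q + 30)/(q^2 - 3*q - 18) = (q - 5)/(q + 3)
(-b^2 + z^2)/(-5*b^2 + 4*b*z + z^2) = (b + z)/(5*b + z)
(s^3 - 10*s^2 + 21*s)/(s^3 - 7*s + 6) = s*(s^2 - 10*s + 21)/(s^3 - 7*s + 6)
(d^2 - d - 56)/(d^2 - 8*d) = (d + 7)/d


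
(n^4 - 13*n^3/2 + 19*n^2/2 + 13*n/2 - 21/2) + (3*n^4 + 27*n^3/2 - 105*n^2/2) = 4*n^4 + 7*n^3 - 43*n^2 + 13*n/2 - 21/2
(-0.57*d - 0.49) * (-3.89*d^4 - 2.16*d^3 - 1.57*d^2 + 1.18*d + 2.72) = 2.2173*d^5 + 3.1373*d^4 + 1.9533*d^3 + 0.0967000000000001*d^2 - 2.1286*d - 1.3328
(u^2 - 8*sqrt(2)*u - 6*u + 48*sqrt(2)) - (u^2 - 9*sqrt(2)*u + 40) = -6*u + sqrt(2)*u - 40 + 48*sqrt(2)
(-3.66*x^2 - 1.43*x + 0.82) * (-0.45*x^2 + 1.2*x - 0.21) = 1.647*x^4 - 3.7485*x^3 - 1.3164*x^2 + 1.2843*x - 0.1722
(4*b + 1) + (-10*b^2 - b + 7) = -10*b^2 + 3*b + 8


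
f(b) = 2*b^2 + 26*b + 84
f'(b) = 4*b + 26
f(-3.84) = 13.65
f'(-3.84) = 10.64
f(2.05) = 145.70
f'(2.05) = 34.20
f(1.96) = 142.64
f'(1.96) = 33.84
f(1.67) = 133.00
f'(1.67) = 32.68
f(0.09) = 86.36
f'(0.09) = 26.36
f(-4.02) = 11.80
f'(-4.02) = 9.92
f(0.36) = 93.62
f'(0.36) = 27.44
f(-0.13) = 80.65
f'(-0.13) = 25.48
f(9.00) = 480.00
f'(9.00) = 62.00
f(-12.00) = 60.00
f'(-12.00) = -22.00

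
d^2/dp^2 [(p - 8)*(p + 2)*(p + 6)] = 6*p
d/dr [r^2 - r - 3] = 2*r - 1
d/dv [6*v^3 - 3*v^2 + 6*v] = 18*v^2 - 6*v + 6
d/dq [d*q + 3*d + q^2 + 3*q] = d + 2*q + 3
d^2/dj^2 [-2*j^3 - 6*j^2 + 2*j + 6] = -12*j - 12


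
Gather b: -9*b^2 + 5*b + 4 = -9*b^2 + 5*b + 4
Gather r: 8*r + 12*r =20*r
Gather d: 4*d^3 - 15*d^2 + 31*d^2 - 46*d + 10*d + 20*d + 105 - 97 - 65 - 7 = 4*d^3 + 16*d^2 - 16*d - 64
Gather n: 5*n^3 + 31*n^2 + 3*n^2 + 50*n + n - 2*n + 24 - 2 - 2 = 5*n^3 + 34*n^2 + 49*n + 20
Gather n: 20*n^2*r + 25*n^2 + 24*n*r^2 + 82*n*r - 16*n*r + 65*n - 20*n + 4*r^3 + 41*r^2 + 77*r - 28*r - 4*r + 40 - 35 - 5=n^2*(20*r + 25) + n*(24*r^2 + 66*r + 45) + 4*r^3 + 41*r^2 + 45*r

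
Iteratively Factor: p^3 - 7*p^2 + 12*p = (p - 4)*(p^2 - 3*p) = p*(p - 4)*(p - 3)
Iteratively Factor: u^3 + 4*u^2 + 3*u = (u + 3)*(u^2 + u) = (u + 1)*(u + 3)*(u)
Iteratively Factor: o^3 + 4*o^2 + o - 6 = (o + 3)*(o^2 + o - 2) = (o + 2)*(o + 3)*(o - 1)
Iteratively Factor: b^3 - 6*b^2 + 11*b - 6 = (b - 2)*(b^2 - 4*b + 3) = (b - 3)*(b - 2)*(b - 1)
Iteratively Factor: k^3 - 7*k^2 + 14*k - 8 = (k - 2)*(k^2 - 5*k + 4) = (k - 2)*(k - 1)*(k - 4)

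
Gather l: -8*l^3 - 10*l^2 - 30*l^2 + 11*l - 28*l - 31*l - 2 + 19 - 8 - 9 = -8*l^3 - 40*l^2 - 48*l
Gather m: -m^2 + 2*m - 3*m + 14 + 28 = -m^2 - m + 42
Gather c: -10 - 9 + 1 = -18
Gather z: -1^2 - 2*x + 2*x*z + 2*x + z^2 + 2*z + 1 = z^2 + z*(2*x + 2)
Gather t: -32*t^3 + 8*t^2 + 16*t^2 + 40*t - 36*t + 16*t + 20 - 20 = -32*t^3 + 24*t^2 + 20*t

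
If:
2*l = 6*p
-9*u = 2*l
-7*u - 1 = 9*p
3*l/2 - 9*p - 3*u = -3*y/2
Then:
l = -9/13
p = -3/13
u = 2/13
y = -5/13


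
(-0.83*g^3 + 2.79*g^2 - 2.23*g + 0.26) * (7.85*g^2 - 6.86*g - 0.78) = -6.5155*g^5 + 27.5953*g^4 - 35.9975*g^3 + 15.1626*g^2 - 0.0442*g - 0.2028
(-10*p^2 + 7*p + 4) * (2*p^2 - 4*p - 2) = -20*p^4 + 54*p^3 - 30*p - 8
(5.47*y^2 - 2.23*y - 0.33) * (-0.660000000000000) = -3.6102*y^2 + 1.4718*y + 0.2178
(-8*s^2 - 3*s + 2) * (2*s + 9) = -16*s^3 - 78*s^2 - 23*s + 18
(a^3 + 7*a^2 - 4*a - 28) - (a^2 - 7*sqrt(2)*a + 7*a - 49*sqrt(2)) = a^3 + 6*a^2 - 11*a + 7*sqrt(2)*a - 28 + 49*sqrt(2)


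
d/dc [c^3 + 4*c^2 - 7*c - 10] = 3*c^2 + 8*c - 7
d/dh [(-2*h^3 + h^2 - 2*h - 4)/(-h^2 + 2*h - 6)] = 2*(h^4 - 4*h^3 + 18*h^2 - 10*h + 10)/(h^4 - 4*h^3 + 16*h^2 - 24*h + 36)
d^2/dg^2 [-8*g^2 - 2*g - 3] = -16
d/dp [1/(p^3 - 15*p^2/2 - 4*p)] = 4*(-3*p^2 + 15*p + 4)/(p^2*(-2*p^2 + 15*p + 8)^2)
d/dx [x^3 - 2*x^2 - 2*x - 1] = 3*x^2 - 4*x - 2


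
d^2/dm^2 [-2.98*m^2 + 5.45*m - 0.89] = -5.96000000000000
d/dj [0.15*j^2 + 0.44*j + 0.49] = 0.3*j + 0.44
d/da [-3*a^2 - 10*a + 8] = -6*a - 10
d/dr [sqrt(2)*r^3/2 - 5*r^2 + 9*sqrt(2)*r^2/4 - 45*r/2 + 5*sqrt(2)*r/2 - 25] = 3*sqrt(2)*r^2/2 - 10*r + 9*sqrt(2)*r/2 - 45/2 + 5*sqrt(2)/2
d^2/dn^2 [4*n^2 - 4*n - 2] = 8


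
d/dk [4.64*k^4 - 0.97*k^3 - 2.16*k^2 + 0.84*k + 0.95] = 18.56*k^3 - 2.91*k^2 - 4.32*k + 0.84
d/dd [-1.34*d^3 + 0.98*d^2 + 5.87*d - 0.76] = -4.02*d^2 + 1.96*d + 5.87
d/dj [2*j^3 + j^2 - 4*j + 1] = 6*j^2 + 2*j - 4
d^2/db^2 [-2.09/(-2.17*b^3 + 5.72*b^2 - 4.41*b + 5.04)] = ((23.9096 - 27.2118*b)*(2.17*b^3 - 5.72*b^2 + 4.41*b - 5.04) + 2.09*(6.51*b^2 - 11.44*b + 4.41)*(13.02*b^2 - 22.88*b + 8.82))/(2.17*b^3 - 5.72*b^2 + 4.41*b - 5.04)^3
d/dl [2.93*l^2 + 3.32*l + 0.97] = 5.86*l + 3.32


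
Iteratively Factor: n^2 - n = (n)*(n - 1)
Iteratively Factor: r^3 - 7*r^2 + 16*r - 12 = (r - 2)*(r^2 - 5*r + 6) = (r - 2)^2*(r - 3)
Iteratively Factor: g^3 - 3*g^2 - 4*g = (g - 4)*(g^2 + g) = g*(g - 4)*(g + 1)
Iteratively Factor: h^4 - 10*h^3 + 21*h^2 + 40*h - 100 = (h - 5)*(h^3 - 5*h^2 - 4*h + 20) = (h - 5)*(h + 2)*(h^2 - 7*h + 10) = (h - 5)^2*(h + 2)*(h - 2)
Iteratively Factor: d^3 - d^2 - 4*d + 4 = (d - 2)*(d^2 + d - 2) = (d - 2)*(d + 2)*(d - 1)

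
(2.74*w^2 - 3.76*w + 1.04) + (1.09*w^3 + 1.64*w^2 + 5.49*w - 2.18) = 1.09*w^3 + 4.38*w^2 + 1.73*w - 1.14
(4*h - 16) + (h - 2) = 5*h - 18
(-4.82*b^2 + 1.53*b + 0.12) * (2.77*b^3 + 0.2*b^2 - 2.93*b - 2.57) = -13.3514*b^5 + 3.2741*b^4 + 14.761*b^3 + 7.9285*b^2 - 4.2837*b - 0.3084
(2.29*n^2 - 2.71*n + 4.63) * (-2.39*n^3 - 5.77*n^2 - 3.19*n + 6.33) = -5.4731*n^5 - 6.7364*n^4 - 2.7341*n^3 - 3.5745*n^2 - 31.924*n + 29.3079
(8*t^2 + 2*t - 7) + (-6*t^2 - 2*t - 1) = 2*t^2 - 8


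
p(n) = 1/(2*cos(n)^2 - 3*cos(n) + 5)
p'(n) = (4*sin(n)*cos(n) - 3*sin(n))/(2*cos(n)^2 - 3*cos(n) + 5)^2 = (4*cos(n) - 3)*sin(n)/(-3*cos(n) + cos(2*n) + 6)^2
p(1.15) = 0.24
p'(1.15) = -0.07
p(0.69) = 0.26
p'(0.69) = 0.00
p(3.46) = 0.10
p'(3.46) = 0.02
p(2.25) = 0.13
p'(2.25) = -0.07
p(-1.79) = 0.17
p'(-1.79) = 0.11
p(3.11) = 0.10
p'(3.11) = -0.00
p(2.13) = 0.14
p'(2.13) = -0.08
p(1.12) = 0.25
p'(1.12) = -0.07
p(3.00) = 0.10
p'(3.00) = -0.00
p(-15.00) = 0.12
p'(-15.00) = 0.06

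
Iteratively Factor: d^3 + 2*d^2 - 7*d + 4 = (d - 1)*(d^2 + 3*d - 4) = (d - 1)^2*(d + 4)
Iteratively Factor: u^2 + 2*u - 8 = (u + 4)*(u - 2)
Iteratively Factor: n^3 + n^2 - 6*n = (n - 2)*(n^2 + 3*n) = (n - 2)*(n + 3)*(n)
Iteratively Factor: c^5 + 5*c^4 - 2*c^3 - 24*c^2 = (c)*(c^4 + 5*c^3 - 2*c^2 - 24*c) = c*(c + 4)*(c^3 + c^2 - 6*c) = c*(c + 3)*(c + 4)*(c^2 - 2*c) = c^2*(c + 3)*(c + 4)*(c - 2)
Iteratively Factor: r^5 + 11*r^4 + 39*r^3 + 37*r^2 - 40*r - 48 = (r + 3)*(r^4 + 8*r^3 + 15*r^2 - 8*r - 16) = (r + 1)*(r + 3)*(r^3 + 7*r^2 + 8*r - 16) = (r + 1)*(r + 3)*(r + 4)*(r^2 + 3*r - 4) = (r - 1)*(r + 1)*(r + 3)*(r + 4)*(r + 4)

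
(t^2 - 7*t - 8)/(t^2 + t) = (t - 8)/t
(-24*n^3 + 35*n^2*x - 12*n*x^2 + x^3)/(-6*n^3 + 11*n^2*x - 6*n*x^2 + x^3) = (-8*n + x)/(-2*n + x)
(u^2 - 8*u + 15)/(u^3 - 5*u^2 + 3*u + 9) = (u - 5)/(u^2 - 2*u - 3)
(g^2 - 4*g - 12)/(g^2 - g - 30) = (g + 2)/(g + 5)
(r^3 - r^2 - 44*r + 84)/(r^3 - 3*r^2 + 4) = (r^2 + r - 42)/(r^2 - r - 2)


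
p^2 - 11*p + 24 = (p - 8)*(p - 3)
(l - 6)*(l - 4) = l^2 - 10*l + 24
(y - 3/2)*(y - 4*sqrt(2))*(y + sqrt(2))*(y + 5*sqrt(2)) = y^4 - 3*y^3/2 + 2*sqrt(2)*y^3 - 38*y^2 - 3*sqrt(2)*y^2 - 40*sqrt(2)*y + 57*y + 60*sqrt(2)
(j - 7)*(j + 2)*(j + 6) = j^3 + j^2 - 44*j - 84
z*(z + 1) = z^2 + z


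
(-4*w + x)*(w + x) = -4*w^2 - 3*w*x + x^2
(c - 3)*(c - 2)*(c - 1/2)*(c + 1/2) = c^4 - 5*c^3 + 23*c^2/4 + 5*c/4 - 3/2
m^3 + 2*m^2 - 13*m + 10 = (m - 2)*(m - 1)*(m + 5)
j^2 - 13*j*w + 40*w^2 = (j - 8*w)*(j - 5*w)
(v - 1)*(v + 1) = v^2 - 1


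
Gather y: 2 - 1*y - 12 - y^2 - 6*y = -y^2 - 7*y - 10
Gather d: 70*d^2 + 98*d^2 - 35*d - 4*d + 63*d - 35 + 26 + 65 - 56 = 168*d^2 + 24*d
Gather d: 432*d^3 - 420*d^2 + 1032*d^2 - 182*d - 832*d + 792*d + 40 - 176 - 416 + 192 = 432*d^3 + 612*d^2 - 222*d - 360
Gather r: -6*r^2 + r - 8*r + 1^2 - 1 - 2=-6*r^2 - 7*r - 2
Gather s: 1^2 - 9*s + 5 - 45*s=6 - 54*s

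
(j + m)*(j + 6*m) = j^2 + 7*j*m + 6*m^2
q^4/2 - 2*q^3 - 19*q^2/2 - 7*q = q*(q/2 + 1)*(q - 7)*(q + 1)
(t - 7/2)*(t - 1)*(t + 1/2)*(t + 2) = t^4 - 2*t^3 - 27*t^2/4 + 17*t/4 + 7/2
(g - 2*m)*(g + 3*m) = g^2 + g*m - 6*m^2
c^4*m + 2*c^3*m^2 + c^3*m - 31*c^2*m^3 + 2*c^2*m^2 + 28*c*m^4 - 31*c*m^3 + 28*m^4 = (c - 4*m)*(c - m)*(c + 7*m)*(c*m + m)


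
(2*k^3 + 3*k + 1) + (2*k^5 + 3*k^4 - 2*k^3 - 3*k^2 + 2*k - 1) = 2*k^5 + 3*k^4 - 3*k^2 + 5*k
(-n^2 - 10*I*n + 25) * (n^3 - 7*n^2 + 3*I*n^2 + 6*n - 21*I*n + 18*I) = -n^5 + 7*n^4 - 13*I*n^4 + 49*n^3 + 91*I*n^3 - 385*n^2 - 3*I*n^2 + 330*n - 525*I*n + 450*I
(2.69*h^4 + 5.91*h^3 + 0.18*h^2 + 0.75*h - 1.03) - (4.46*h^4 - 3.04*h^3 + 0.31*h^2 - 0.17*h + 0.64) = -1.77*h^4 + 8.95*h^3 - 0.13*h^2 + 0.92*h - 1.67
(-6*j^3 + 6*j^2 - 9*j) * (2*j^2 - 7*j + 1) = -12*j^5 + 54*j^4 - 66*j^3 + 69*j^2 - 9*j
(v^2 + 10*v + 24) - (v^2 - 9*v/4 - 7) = 49*v/4 + 31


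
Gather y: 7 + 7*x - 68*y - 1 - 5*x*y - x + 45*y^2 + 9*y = 6*x + 45*y^2 + y*(-5*x - 59) + 6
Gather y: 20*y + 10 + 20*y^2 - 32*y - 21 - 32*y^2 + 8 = -12*y^2 - 12*y - 3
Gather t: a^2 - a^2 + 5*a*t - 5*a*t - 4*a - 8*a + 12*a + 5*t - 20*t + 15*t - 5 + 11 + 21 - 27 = 0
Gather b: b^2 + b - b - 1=b^2 - 1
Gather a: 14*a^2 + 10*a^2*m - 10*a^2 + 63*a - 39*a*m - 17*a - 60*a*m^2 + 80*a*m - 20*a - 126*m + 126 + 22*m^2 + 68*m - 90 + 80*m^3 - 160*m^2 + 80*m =a^2*(10*m + 4) + a*(-60*m^2 + 41*m + 26) + 80*m^3 - 138*m^2 + 22*m + 36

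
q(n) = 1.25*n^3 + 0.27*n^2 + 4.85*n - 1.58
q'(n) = 3.75*n^2 + 0.54*n + 4.85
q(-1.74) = -15.79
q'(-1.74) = 15.26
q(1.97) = 18.58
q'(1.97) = 20.47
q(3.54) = 74.42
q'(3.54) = 53.76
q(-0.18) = -2.45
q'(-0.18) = 4.87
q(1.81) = 15.50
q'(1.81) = 18.11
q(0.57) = 1.50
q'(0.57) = 6.38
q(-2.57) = -33.48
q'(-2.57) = 28.23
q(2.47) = 30.88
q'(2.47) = 29.06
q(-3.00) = -47.45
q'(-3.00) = 36.98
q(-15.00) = -4232.33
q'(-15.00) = 840.50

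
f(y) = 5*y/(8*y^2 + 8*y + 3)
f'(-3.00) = -0.13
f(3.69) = 0.13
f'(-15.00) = 0.00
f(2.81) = 0.16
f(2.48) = 0.17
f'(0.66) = -0.02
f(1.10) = 0.26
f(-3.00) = -0.29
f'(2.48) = -0.04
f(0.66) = 0.28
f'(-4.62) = -0.04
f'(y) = 5*y*(-16*y - 8)/(8*y^2 + 8*y + 3)^2 + 5/(8*y^2 + 8*y + 3) = 5*(3 - 8*y^2)/(64*y^4 + 128*y^3 + 112*y^2 + 48*y + 9)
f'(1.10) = -0.07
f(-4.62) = -0.17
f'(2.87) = -0.04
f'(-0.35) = 7.25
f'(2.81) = -0.04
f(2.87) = 0.16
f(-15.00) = -0.04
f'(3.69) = -0.03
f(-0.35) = -1.48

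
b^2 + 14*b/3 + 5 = (b + 5/3)*(b + 3)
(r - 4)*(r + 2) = r^2 - 2*r - 8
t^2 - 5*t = t*(t - 5)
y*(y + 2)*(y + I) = y^3 + 2*y^2 + I*y^2 + 2*I*y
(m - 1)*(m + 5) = m^2 + 4*m - 5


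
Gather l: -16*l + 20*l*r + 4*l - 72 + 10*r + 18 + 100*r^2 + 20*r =l*(20*r - 12) + 100*r^2 + 30*r - 54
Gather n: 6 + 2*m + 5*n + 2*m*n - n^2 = 2*m - n^2 + n*(2*m + 5) + 6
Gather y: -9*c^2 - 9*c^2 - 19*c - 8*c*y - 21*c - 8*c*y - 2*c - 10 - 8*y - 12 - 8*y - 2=-18*c^2 - 42*c + y*(-16*c - 16) - 24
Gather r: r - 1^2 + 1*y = r + y - 1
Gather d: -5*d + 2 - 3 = -5*d - 1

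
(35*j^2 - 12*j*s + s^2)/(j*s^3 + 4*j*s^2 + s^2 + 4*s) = (35*j^2 - 12*j*s + s^2)/(s*(j*s^2 + 4*j*s + s + 4))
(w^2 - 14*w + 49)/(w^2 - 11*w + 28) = (w - 7)/(w - 4)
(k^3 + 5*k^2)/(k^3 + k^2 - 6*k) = k*(k + 5)/(k^2 + k - 6)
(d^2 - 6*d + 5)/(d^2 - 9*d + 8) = (d - 5)/(d - 8)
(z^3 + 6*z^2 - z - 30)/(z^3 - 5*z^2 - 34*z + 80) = (z + 3)/(z - 8)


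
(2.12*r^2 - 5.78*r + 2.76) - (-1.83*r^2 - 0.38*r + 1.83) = 3.95*r^2 - 5.4*r + 0.93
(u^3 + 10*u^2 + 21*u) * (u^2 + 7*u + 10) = u^5 + 17*u^4 + 101*u^3 + 247*u^2 + 210*u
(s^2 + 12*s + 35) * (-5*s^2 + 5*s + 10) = -5*s^4 - 55*s^3 - 105*s^2 + 295*s + 350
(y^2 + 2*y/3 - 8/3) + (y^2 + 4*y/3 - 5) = 2*y^2 + 2*y - 23/3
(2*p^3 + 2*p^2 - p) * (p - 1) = 2*p^4 - 3*p^2 + p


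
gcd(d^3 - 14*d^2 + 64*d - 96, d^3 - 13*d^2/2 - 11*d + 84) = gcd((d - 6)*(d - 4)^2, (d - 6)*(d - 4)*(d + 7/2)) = d^2 - 10*d + 24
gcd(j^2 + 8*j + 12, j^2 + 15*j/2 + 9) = j + 6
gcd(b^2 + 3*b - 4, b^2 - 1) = b - 1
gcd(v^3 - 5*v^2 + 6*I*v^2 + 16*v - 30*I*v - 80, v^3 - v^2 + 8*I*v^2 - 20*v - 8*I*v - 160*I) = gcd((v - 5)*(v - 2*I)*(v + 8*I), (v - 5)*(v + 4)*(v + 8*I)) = v^2 + v*(-5 + 8*I) - 40*I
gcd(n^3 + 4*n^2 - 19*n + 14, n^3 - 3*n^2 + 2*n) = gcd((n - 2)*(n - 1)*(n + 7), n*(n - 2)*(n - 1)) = n^2 - 3*n + 2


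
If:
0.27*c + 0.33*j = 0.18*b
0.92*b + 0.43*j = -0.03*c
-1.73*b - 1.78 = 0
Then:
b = -1.03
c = -3.69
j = 2.46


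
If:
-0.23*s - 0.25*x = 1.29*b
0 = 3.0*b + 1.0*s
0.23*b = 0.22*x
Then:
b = 0.00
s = 0.00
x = 0.00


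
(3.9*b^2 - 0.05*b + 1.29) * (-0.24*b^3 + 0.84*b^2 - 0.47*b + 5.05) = -0.936*b^5 + 3.288*b^4 - 2.1846*b^3 + 20.8021*b^2 - 0.8588*b + 6.5145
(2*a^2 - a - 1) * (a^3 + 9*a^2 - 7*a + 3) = 2*a^5 + 17*a^4 - 24*a^3 + 4*a^2 + 4*a - 3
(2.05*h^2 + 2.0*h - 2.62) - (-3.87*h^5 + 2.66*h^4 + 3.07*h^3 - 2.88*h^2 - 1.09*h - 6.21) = 3.87*h^5 - 2.66*h^4 - 3.07*h^3 + 4.93*h^2 + 3.09*h + 3.59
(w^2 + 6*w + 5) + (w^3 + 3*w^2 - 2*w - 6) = w^3 + 4*w^2 + 4*w - 1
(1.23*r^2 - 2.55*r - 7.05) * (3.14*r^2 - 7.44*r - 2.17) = 3.8622*r^4 - 17.1582*r^3 - 5.8341*r^2 + 57.9855*r + 15.2985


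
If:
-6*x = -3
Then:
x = 1/2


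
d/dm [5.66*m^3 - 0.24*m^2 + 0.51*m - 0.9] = 16.98*m^2 - 0.48*m + 0.51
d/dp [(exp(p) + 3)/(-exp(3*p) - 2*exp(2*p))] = (2*exp(2*p) + 11*exp(p) + 12)*exp(-2*p)/(exp(2*p) + 4*exp(p) + 4)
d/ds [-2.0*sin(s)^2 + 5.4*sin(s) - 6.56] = (5.4 - 4.0*sin(s))*cos(s)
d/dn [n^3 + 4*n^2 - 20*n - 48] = 3*n^2 + 8*n - 20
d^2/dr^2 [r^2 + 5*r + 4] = 2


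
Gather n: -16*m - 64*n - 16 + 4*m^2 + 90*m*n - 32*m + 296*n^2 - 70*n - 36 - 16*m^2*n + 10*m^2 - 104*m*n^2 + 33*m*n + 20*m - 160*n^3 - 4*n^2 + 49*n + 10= 14*m^2 - 28*m - 160*n^3 + n^2*(292 - 104*m) + n*(-16*m^2 + 123*m - 85) - 42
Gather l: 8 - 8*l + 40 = 48 - 8*l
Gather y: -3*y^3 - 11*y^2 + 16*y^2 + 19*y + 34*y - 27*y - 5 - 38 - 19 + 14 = -3*y^3 + 5*y^2 + 26*y - 48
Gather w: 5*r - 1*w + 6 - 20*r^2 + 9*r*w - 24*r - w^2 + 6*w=-20*r^2 - 19*r - w^2 + w*(9*r + 5) + 6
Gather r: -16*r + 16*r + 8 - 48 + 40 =0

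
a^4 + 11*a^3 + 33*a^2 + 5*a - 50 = (a - 1)*(a + 2)*(a + 5)^2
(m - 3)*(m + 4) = m^2 + m - 12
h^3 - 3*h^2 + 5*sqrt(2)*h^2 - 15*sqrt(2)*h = h*(h - 3)*(h + 5*sqrt(2))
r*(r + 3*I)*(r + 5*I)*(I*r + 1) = I*r^4 - 7*r^3 - 7*I*r^2 - 15*r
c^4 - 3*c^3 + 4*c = c*(c - 2)^2*(c + 1)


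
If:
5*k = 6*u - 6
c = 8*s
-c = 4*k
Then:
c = 24/5 - 24*u/5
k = 6*u/5 - 6/5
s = 3/5 - 3*u/5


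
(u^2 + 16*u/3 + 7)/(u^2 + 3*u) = (u + 7/3)/u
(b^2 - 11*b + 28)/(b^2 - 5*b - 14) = (b - 4)/(b + 2)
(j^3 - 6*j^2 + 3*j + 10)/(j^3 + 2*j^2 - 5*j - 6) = (j - 5)/(j + 3)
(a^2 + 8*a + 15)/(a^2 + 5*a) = (a + 3)/a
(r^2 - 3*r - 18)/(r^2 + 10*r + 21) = (r - 6)/(r + 7)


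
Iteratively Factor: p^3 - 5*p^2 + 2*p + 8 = (p - 2)*(p^2 - 3*p - 4) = (p - 4)*(p - 2)*(p + 1)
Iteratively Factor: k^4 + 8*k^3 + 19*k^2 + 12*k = (k + 4)*(k^3 + 4*k^2 + 3*k) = (k + 1)*(k + 4)*(k^2 + 3*k) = k*(k + 1)*(k + 4)*(k + 3)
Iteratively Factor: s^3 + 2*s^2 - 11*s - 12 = (s - 3)*(s^2 + 5*s + 4) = (s - 3)*(s + 4)*(s + 1)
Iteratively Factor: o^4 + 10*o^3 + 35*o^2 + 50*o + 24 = (o + 4)*(o^3 + 6*o^2 + 11*o + 6) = (o + 2)*(o + 4)*(o^2 + 4*o + 3) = (o + 2)*(o + 3)*(o + 4)*(o + 1)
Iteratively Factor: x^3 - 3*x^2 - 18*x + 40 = (x - 2)*(x^2 - x - 20) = (x - 5)*(x - 2)*(x + 4)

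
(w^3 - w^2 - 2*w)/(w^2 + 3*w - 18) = w*(w^2 - w - 2)/(w^2 + 3*w - 18)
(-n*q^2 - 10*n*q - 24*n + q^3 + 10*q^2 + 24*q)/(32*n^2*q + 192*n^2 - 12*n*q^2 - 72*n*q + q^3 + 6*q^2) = (-n*q - 4*n + q^2 + 4*q)/(32*n^2 - 12*n*q + q^2)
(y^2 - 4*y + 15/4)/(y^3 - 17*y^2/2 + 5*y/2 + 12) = (y - 5/2)/(y^2 - 7*y - 8)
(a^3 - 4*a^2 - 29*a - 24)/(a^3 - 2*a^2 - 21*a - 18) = (a - 8)/(a - 6)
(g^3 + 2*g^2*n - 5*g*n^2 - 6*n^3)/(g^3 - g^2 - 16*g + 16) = (g^3 + 2*g^2*n - 5*g*n^2 - 6*n^3)/(g^3 - g^2 - 16*g + 16)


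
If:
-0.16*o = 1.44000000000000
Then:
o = -9.00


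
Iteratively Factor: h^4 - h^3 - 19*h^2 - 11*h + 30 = (h + 3)*(h^3 - 4*h^2 - 7*h + 10) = (h - 1)*(h + 3)*(h^2 - 3*h - 10) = (h - 1)*(h + 2)*(h + 3)*(h - 5)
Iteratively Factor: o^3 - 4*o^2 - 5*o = (o)*(o^2 - 4*o - 5) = o*(o - 5)*(o + 1)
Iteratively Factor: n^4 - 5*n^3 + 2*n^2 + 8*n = (n - 4)*(n^3 - n^2 - 2*n) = n*(n - 4)*(n^2 - n - 2) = n*(n - 4)*(n + 1)*(n - 2)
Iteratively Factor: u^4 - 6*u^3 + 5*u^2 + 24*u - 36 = (u - 3)*(u^3 - 3*u^2 - 4*u + 12) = (u - 3)^2*(u^2 - 4) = (u - 3)^2*(u + 2)*(u - 2)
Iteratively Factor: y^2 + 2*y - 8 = (y + 4)*(y - 2)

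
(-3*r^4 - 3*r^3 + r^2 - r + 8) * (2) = -6*r^4 - 6*r^3 + 2*r^2 - 2*r + 16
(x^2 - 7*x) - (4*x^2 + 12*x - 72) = -3*x^2 - 19*x + 72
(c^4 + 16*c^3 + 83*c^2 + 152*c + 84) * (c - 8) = c^5 + 8*c^4 - 45*c^3 - 512*c^2 - 1132*c - 672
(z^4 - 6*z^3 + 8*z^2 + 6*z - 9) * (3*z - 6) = 3*z^5 - 24*z^4 + 60*z^3 - 30*z^2 - 63*z + 54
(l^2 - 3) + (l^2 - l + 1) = 2*l^2 - l - 2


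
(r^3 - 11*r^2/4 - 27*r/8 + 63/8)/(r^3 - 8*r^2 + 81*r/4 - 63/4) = (4*r + 7)/(2*(2*r - 7))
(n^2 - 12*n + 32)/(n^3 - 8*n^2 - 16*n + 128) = 1/(n + 4)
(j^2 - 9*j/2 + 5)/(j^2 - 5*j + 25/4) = 2*(j - 2)/(2*j - 5)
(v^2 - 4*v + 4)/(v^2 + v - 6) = (v - 2)/(v + 3)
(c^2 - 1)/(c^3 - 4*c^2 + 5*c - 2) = (c + 1)/(c^2 - 3*c + 2)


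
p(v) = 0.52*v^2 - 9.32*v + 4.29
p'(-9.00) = -18.68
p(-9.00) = 130.29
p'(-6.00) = -15.56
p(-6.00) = 78.93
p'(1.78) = -7.47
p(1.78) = -10.65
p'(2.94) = -6.26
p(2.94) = -18.62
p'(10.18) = 1.27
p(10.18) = -36.70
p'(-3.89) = -13.37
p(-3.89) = 48.41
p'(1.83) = -7.42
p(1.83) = -11.02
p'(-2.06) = -11.46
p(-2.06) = 25.70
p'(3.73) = -5.44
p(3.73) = -23.24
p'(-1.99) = -11.39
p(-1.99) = 24.90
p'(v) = 1.04*v - 9.32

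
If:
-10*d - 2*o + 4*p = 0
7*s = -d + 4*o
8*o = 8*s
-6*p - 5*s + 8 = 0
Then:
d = 24/37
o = -8/37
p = 56/37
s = -8/37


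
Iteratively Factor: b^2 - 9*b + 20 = (b - 4)*(b - 5)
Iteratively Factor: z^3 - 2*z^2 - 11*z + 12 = (z + 3)*(z^2 - 5*z + 4) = (z - 4)*(z + 3)*(z - 1)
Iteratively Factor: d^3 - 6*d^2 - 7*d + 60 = (d - 5)*(d^2 - d - 12) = (d - 5)*(d - 4)*(d + 3)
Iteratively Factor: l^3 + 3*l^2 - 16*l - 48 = (l - 4)*(l^2 + 7*l + 12) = (l - 4)*(l + 3)*(l + 4)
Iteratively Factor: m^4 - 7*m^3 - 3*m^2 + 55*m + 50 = (m - 5)*(m^3 - 2*m^2 - 13*m - 10) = (m - 5)*(m + 2)*(m^2 - 4*m - 5) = (m - 5)*(m + 1)*(m + 2)*(m - 5)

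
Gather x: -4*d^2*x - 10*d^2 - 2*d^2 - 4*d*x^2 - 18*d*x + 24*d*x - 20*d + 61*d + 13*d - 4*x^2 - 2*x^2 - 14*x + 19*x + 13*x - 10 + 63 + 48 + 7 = -12*d^2 + 54*d + x^2*(-4*d - 6) + x*(-4*d^2 + 6*d + 18) + 108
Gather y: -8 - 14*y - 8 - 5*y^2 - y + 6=-5*y^2 - 15*y - 10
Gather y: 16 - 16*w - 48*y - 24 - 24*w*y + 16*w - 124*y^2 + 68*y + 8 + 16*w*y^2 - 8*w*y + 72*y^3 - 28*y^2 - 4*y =72*y^3 + y^2*(16*w - 152) + y*(16 - 32*w)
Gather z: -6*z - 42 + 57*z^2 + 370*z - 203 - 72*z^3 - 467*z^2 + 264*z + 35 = -72*z^3 - 410*z^2 + 628*z - 210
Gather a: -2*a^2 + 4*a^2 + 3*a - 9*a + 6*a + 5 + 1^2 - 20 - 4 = 2*a^2 - 18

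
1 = 1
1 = 1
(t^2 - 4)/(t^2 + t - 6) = (t + 2)/(t + 3)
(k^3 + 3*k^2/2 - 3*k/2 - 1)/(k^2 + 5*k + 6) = (2*k^2 - k - 1)/(2*(k + 3))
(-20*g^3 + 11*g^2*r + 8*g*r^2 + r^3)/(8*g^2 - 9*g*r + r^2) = (20*g^2 + 9*g*r + r^2)/(-8*g + r)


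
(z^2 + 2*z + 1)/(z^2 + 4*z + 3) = (z + 1)/(z + 3)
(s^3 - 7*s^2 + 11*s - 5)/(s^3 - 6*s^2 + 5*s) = (s - 1)/s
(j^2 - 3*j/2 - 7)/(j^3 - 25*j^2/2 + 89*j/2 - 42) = (2*j^2 - 3*j - 14)/(2*j^3 - 25*j^2 + 89*j - 84)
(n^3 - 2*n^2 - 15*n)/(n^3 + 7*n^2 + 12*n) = (n - 5)/(n + 4)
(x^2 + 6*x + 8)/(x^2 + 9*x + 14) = (x + 4)/(x + 7)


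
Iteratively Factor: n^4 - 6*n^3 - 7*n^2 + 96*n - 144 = (n - 4)*(n^3 - 2*n^2 - 15*n + 36) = (n - 4)*(n - 3)*(n^2 + n - 12) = (n - 4)*(n - 3)*(n + 4)*(n - 3)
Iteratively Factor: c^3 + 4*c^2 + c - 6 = (c + 3)*(c^2 + c - 2) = (c - 1)*(c + 3)*(c + 2)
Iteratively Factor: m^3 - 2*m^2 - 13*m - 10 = (m - 5)*(m^2 + 3*m + 2) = (m - 5)*(m + 1)*(m + 2)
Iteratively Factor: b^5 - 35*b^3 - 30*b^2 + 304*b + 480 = (b - 5)*(b^4 + 5*b^3 - 10*b^2 - 80*b - 96) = (b - 5)*(b + 3)*(b^3 + 2*b^2 - 16*b - 32) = (b - 5)*(b + 2)*(b + 3)*(b^2 - 16) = (b - 5)*(b - 4)*(b + 2)*(b + 3)*(b + 4)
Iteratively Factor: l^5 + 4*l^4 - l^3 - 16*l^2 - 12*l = (l + 2)*(l^4 + 2*l^3 - 5*l^2 - 6*l) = (l + 2)*(l + 3)*(l^3 - l^2 - 2*l) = (l - 2)*(l + 2)*(l + 3)*(l^2 + l) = (l - 2)*(l + 1)*(l + 2)*(l + 3)*(l)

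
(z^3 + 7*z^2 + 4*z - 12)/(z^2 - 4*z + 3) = (z^2 + 8*z + 12)/(z - 3)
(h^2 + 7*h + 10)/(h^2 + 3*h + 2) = (h + 5)/(h + 1)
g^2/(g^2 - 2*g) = g/(g - 2)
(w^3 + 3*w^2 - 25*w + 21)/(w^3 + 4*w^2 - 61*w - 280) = (w^2 - 4*w + 3)/(w^2 - 3*w - 40)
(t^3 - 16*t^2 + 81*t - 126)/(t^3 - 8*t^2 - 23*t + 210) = (t - 3)/(t + 5)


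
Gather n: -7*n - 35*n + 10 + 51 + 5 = 66 - 42*n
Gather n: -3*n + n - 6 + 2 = -2*n - 4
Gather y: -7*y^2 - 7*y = -7*y^2 - 7*y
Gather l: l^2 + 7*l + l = l^2 + 8*l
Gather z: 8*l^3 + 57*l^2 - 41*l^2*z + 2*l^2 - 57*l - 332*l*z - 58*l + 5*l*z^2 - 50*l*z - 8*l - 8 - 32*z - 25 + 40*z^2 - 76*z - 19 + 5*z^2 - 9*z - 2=8*l^3 + 59*l^2 - 123*l + z^2*(5*l + 45) + z*(-41*l^2 - 382*l - 117) - 54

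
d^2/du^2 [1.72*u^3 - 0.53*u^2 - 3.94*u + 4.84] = 10.32*u - 1.06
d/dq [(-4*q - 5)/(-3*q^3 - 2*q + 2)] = (12*q^3 + 8*q - (4*q + 5)*(9*q^2 + 2) - 8)/(3*q^3 + 2*q - 2)^2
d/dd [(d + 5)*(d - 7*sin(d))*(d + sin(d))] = (d + 5)*(d - 7*sin(d))*(cos(d) + 1) - (d + 5)*(d + sin(d))*(7*cos(d) - 1) + (d - 7*sin(d))*(d + sin(d))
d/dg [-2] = 0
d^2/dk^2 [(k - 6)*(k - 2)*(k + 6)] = 6*k - 4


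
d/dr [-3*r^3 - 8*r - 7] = -9*r^2 - 8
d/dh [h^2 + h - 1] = 2*h + 1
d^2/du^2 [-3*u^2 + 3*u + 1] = -6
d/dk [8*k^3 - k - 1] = 24*k^2 - 1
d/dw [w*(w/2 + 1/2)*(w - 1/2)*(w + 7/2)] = 2*w^3 + 6*w^2 + 5*w/4 - 7/8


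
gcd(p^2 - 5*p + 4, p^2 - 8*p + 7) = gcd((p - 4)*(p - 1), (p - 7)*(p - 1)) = p - 1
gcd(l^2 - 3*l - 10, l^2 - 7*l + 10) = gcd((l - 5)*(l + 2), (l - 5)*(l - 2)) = l - 5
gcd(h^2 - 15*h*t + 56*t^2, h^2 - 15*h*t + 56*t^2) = h^2 - 15*h*t + 56*t^2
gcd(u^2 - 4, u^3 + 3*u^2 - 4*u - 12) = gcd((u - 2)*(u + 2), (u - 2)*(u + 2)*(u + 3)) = u^2 - 4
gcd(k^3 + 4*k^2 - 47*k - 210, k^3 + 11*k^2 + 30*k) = k^2 + 11*k + 30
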